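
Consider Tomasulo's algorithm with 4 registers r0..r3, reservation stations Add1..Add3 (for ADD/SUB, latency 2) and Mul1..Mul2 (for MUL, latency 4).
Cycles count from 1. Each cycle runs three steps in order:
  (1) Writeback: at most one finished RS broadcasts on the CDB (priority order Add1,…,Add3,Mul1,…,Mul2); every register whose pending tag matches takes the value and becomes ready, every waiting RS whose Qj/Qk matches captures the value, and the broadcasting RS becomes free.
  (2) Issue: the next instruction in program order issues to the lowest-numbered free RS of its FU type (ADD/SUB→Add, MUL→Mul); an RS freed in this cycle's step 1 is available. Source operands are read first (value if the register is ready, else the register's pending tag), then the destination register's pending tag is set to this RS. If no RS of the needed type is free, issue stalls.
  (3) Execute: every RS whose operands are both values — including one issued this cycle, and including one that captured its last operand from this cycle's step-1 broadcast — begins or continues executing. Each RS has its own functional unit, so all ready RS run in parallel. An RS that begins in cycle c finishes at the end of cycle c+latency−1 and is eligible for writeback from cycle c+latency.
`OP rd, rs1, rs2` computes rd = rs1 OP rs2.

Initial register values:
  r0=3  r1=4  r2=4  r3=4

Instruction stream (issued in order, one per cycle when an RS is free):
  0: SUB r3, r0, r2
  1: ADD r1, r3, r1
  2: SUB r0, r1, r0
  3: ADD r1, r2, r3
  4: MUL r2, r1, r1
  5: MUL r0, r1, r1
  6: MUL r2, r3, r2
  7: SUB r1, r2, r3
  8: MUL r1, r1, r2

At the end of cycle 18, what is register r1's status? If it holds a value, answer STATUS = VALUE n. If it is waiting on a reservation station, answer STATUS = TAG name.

STATUS = TAG Mul2

  c1: issue SUB r3<-Add1  regs: r0:3,r1:4,r2:4,r3:Add1
  c2: issue ADD r1<-Add2  regs: r0:3,r1:Add2,r2:4,r3:Add1
  c3: CDB Add1=-1; issue SUB r0<-Add1  regs: r0:Add1,r1:Add2,r2:4,r3:-1
  c4: issue ADD r1<-Add3  regs: r0:Add1,r1:Add3,r2:4,r3:-1
  c5: CDB Add2=3; issue MUL r2<-Mul1  regs: r0:Add1,r1:Add3,r2:Mul1,r3:-1
  c6: CDB Add3=3; issue MUL r0<-Mul2  regs: r0:Mul2,r1:3,r2:Mul1,r3:-1
  c7: CDB Add1=0; stall  regs: r0:Mul2,r1:3,r2:Mul1,r3:-1
  c8: stall  regs: r0:Mul2,r1:3,r2:Mul1,r3:-1
  c9: stall  regs: r0:Mul2,r1:3,r2:Mul1,r3:-1
  c10: CDB Mul1=9; issue MUL r2<-Mul1  regs: r0:Mul2,r1:3,r2:Mul1,r3:-1
  c11: CDB Mul2=9; issue SUB r1<-Add1  regs: r0:9,r1:Add1,r2:Mul1,r3:-1
  c12: issue MUL r1<-Mul2  regs: r0:9,r1:Mul2,r2:Mul1,r3:-1
  c13: -  regs: r0:9,r1:Mul2,r2:Mul1,r3:-1
  c14: CDB Mul1=-9  regs: r0:9,r1:Mul2,r2:-9,r3:-1
  c15: -  regs: r0:9,r1:Mul2,r2:-9,r3:-1
  c16: CDB Add1=-8  regs: r0:9,r1:Mul2,r2:-9,r3:-1
  c17: -  regs: r0:9,r1:Mul2,r2:-9,r3:-1
  c18: -  regs: r0:9,r1:Mul2,r2:-9,r3:-1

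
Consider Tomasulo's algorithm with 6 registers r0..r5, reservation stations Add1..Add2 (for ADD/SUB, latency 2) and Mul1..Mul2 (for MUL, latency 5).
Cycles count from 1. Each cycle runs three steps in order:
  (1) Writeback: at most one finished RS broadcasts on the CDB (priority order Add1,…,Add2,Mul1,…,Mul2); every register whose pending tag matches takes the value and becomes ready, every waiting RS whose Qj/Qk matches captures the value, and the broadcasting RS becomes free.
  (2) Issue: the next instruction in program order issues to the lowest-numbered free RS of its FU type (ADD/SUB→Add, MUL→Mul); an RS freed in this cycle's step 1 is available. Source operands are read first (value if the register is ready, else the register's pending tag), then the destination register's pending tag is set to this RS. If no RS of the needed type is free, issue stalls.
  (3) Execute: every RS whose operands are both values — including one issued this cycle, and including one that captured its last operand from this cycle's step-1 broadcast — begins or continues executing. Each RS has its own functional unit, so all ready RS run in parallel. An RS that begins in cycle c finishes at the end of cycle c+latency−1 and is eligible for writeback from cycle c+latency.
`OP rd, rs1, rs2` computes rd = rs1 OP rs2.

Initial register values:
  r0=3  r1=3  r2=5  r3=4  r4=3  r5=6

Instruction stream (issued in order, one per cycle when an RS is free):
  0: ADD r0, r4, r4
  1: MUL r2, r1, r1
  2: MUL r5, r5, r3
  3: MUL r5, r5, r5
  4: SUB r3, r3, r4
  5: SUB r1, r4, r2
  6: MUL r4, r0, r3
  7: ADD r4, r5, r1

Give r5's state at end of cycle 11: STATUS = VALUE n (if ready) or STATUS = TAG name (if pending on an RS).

STATUS = TAG Mul1

  c1: issue ADD r0<-Add1  regs: r0:Add1,r1:3,r2:5,r3:4,r4:3,r5:6
  c2: issue MUL r2<-Mul1  regs: r0:Add1,r1:3,r2:Mul1,r3:4,r4:3,r5:6
  c3: CDB Add1=6; issue MUL r5<-Mul2  regs: r0:6,r1:3,r2:Mul1,r3:4,r4:3,r5:Mul2
  c4: stall  regs: r0:6,r1:3,r2:Mul1,r3:4,r4:3,r5:Mul2
  c5: stall  regs: r0:6,r1:3,r2:Mul1,r3:4,r4:3,r5:Mul2
  c6: stall  regs: r0:6,r1:3,r2:Mul1,r3:4,r4:3,r5:Mul2
  c7: CDB Mul1=9; issue MUL r5<-Mul1  regs: r0:6,r1:3,r2:9,r3:4,r4:3,r5:Mul1
  c8: CDB Mul2=24; issue SUB r3<-Add1  regs: r0:6,r1:3,r2:9,r3:Add1,r4:3,r5:Mul1
  c9: issue SUB r1<-Add2  regs: r0:6,r1:Add2,r2:9,r3:Add1,r4:3,r5:Mul1
  c10: CDB Add1=1; issue MUL r4<-Mul2  regs: r0:6,r1:Add2,r2:9,r3:1,r4:Mul2,r5:Mul1
  c11: CDB Add2=-6; issue ADD r4<-Add1  regs: r0:6,r1:-6,r2:9,r3:1,r4:Add1,r5:Mul1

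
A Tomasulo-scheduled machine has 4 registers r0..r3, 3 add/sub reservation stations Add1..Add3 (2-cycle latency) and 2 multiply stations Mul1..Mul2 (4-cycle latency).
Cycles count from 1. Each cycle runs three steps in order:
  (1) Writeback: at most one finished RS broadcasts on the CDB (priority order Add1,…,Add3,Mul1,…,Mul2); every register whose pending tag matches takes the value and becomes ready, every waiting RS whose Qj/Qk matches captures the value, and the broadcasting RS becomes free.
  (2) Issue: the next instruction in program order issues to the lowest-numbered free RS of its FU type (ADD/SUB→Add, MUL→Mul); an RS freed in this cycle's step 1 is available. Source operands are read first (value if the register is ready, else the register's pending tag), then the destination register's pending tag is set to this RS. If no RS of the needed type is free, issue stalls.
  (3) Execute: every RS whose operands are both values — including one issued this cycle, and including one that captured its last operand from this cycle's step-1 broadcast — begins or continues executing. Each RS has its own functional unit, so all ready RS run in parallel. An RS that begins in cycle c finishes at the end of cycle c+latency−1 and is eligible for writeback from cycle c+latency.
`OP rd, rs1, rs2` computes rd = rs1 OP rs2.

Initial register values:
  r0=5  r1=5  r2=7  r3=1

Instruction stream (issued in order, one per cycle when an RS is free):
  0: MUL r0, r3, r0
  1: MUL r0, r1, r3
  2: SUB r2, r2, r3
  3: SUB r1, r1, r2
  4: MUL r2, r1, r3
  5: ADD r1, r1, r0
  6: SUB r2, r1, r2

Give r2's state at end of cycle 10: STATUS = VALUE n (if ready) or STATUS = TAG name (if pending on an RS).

STATUS = TAG Add2

cycle 1: issue MUL r0<-Mul1 // r0:Mul1,r1:5,r2:7,r3:1
cycle 2: issue MUL r0<-Mul2 // r0:Mul2,r1:5,r2:7,r3:1
cycle 3: issue SUB r2<-Add1 // r0:Mul2,r1:5,r2:Add1,r3:1
cycle 4: issue SUB r1<-Add2 // r0:Mul2,r1:Add2,r2:Add1,r3:1
cycle 5: CDB Add1=6; stall // r0:Mul2,r1:Add2,r2:6,r3:1
cycle 6: CDB Mul1=5; issue MUL r2<-Mul1 // r0:Mul2,r1:Add2,r2:Mul1,r3:1
cycle 7: CDB Add2=-1; issue ADD r1<-Add1 // r0:Mul2,r1:Add1,r2:Mul1,r3:1
cycle 8: CDB Mul2=5; issue SUB r2<-Add2 // r0:5,r1:Add1,r2:Add2,r3:1
cycle 9: - // r0:5,r1:Add1,r2:Add2,r3:1
cycle 10: CDB Add1=4 // r0:5,r1:4,r2:Add2,r3:1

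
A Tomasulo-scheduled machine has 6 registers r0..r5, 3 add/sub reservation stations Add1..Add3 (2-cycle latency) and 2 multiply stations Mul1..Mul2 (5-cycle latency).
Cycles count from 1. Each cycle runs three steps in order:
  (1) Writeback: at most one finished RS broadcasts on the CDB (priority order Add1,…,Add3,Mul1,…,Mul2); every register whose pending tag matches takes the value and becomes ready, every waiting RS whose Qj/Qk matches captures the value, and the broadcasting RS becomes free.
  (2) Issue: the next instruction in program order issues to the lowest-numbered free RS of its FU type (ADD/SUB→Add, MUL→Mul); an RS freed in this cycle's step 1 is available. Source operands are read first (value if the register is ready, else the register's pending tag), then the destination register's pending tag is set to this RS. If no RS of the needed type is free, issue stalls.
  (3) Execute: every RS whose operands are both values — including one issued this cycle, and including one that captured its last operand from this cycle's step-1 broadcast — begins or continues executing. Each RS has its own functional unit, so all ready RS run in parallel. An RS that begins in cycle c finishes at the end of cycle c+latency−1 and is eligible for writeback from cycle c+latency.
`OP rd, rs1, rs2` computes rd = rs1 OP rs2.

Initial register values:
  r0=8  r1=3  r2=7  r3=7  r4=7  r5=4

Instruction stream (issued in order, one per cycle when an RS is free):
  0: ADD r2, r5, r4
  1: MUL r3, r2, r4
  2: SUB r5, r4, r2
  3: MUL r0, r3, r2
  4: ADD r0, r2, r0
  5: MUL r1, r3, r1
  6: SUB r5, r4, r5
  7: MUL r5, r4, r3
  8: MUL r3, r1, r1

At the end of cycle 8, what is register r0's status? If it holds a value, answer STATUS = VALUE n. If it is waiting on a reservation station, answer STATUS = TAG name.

  c1: issue ADD r2<-Add1  regs: r0:8,r1:3,r2:Add1,r3:7,r4:7,r5:4
  c2: issue MUL r3<-Mul1  regs: r0:8,r1:3,r2:Add1,r3:Mul1,r4:7,r5:4
  c3: CDB Add1=11; issue SUB r5<-Add1  regs: r0:8,r1:3,r2:11,r3:Mul1,r4:7,r5:Add1
  c4: issue MUL r0<-Mul2  regs: r0:Mul2,r1:3,r2:11,r3:Mul1,r4:7,r5:Add1
  c5: CDB Add1=-4; issue ADD r0<-Add1  regs: r0:Add1,r1:3,r2:11,r3:Mul1,r4:7,r5:-4
  c6: stall  regs: r0:Add1,r1:3,r2:11,r3:Mul1,r4:7,r5:-4
  c7: stall  regs: r0:Add1,r1:3,r2:11,r3:Mul1,r4:7,r5:-4
  c8: CDB Mul1=77; issue MUL r1<-Mul1  regs: r0:Add1,r1:Mul1,r2:11,r3:77,r4:7,r5:-4

STATUS = TAG Add1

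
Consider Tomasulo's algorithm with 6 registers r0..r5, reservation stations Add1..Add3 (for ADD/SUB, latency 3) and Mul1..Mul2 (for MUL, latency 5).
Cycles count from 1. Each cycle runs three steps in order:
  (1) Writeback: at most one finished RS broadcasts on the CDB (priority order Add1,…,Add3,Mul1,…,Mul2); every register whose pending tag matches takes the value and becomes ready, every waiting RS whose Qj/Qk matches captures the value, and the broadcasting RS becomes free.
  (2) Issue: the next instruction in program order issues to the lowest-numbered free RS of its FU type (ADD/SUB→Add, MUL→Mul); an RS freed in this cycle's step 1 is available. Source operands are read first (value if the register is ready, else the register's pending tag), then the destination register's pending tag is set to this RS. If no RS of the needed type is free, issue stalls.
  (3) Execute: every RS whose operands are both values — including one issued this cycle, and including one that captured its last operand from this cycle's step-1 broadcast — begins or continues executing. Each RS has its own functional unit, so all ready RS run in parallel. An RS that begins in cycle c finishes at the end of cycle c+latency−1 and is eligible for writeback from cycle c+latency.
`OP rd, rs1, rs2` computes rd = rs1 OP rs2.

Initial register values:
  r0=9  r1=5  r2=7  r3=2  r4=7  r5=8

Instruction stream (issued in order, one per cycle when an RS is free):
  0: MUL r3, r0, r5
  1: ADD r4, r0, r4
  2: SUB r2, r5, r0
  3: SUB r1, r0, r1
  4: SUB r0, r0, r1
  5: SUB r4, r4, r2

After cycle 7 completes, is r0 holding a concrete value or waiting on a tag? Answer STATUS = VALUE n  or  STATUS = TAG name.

STATUS = TAG Add1

  c1: issue MUL r3<-Mul1  regs: r0:9,r1:5,r2:7,r3:Mul1,r4:7,r5:8
  c2: issue ADD r4<-Add1  regs: r0:9,r1:5,r2:7,r3:Mul1,r4:Add1,r5:8
  c3: issue SUB r2<-Add2  regs: r0:9,r1:5,r2:Add2,r3:Mul1,r4:Add1,r5:8
  c4: issue SUB r1<-Add3  regs: r0:9,r1:Add3,r2:Add2,r3:Mul1,r4:Add1,r5:8
  c5: CDB Add1=16; issue SUB r0<-Add1  regs: r0:Add1,r1:Add3,r2:Add2,r3:Mul1,r4:16,r5:8
  c6: CDB Add2=-1; issue SUB r4<-Add2  regs: r0:Add1,r1:Add3,r2:-1,r3:Mul1,r4:Add2,r5:8
  c7: CDB Add3=4  regs: r0:Add1,r1:4,r2:-1,r3:Mul1,r4:Add2,r5:8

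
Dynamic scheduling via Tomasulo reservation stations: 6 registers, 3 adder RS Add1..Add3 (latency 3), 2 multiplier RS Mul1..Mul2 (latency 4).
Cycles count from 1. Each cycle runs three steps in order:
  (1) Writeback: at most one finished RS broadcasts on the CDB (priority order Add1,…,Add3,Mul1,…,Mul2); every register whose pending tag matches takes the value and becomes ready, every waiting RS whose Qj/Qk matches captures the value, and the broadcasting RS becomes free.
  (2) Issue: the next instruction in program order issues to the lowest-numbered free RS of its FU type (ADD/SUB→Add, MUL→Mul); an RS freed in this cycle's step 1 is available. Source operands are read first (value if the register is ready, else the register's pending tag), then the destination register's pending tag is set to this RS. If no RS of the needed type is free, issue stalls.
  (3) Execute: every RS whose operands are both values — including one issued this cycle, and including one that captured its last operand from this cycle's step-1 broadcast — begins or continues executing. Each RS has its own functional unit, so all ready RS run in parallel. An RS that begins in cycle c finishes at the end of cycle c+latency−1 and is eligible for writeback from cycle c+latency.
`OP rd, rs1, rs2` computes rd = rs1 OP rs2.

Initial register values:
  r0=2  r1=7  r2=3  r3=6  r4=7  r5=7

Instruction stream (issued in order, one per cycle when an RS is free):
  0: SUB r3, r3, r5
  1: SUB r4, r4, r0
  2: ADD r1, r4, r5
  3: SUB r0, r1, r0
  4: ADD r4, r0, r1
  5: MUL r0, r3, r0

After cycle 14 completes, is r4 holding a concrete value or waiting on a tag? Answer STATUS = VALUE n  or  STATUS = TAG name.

STATUS = VALUE 22

c1: issue SUB r3<-Add1 | r0:2,r1:7,r2:3,r3:Add1,r4:7,r5:7
c2: issue SUB r4<-Add2 | r0:2,r1:7,r2:3,r3:Add1,r4:Add2,r5:7
c3: issue ADD r1<-Add3 | r0:2,r1:Add3,r2:3,r3:Add1,r4:Add2,r5:7
c4: CDB Add1=-1; issue SUB r0<-Add1 | r0:Add1,r1:Add3,r2:3,r3:-1,r4:Add2,r5:7
c5: CDB Add2=5; issue ADD r4<-Add2 | r0:Add1,r1:Add3,r2:3,r3:-1,r4:Add2,r5:7
c6: issue MUL r0<-Mul1 | r0:Mul1,r1:Add3,r2:3,r3:-1,r4:Add2,r5:7
c7: - | r0:Mul1,r1:Add3,r2:3,r3:-1,r4:Add2,r5:7
c8: CDB Add3=12 | r0:Mul1,r1:12,r2:3,r3:-1,r4:Add2,r5:7
c9: - | r0:Mul1,r1:12,r2:3,r3:-1,r4:Add2,r5:7
c10: - | r0:Mul1,r1:12,r2:3,r3:-1,r4:Add2,r5:7
c11: CDB Add1=10 | r0:Mul1,r1:12,r2:3,r3:-1,r4:Add2,r5:7
c12: - | r0:Mul1,r1:12,r2:3,r3:-1,r4:Add2,r5:7
c13: - | r0:Mul1,r1:12,r2:3,r3:-1,r4:Add2,r5:7
c14: CDB Add2=22 | r0:Mul1,r1:12,r2:3,r3:-1,r4:22,r5:7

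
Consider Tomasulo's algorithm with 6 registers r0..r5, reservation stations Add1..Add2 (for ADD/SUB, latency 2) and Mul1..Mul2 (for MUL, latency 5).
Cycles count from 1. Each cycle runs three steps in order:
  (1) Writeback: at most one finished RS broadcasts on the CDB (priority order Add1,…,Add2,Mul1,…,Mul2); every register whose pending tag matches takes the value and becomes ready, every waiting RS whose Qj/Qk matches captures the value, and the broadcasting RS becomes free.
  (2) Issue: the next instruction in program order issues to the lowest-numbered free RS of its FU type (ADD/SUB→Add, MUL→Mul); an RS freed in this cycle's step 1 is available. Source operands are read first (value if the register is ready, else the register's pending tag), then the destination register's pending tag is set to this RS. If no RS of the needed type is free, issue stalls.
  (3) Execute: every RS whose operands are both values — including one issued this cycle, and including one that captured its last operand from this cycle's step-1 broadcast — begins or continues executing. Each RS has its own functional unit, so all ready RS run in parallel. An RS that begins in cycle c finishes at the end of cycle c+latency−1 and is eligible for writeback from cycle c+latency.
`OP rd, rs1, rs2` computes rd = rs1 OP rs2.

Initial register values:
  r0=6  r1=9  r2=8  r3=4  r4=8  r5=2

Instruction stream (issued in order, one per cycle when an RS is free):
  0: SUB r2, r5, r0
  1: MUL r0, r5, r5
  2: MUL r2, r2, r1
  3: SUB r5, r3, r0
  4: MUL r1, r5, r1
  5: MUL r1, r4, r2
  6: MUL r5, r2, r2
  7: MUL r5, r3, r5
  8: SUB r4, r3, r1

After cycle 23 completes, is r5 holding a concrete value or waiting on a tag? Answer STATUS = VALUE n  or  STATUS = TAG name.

c1: issue SUB r2<-Add1 | r0:6,r1:9,r2:Add1,r3:4,r4:8,r5:2
c2: issue MUL r0<-Mul1 | r0:Mul1,r1:9,r2:Add1,r3:4,r4:8,r5:2
c3: CDB Add1=-4; issue MUL r2<-Mul2 | r0:Mul1,r1:9,r2:Mul2,r3:4,r4:8,r5:2
c4: issue SUB r5<-Add1 | r0:Mul1,r1:9,r2:Mul2,r3:4,r4:8,r5:Add1
c5: stall | r0:Mul1,r1:9,r2:Mul2,r3:4,r4:8,r5:Add1
c6: stall | r0:Mul1,r1:9,r2:Mul2,r3:4,r4:8,r5:Add1
c7: CDB Mul1=4; issue MUL r1<-Mul1 | r0:4,r1:Mul1,r2:Mul2,r3:4,r4:8,r5:Add1
c8: CDB Mul2=-36; issue MUL r1<-Mul2 | r0:4,r1:Mul2,r2:-36,r3:4,r4:8,r5:Add1
c9: CDB Add1=0; stall | r0:4,r1:Mul2,r2:-36,r3:4,r4:8,r5:0
c10: stall | r0:4,r1:Mul2,r2:-36,r3:4,r4:8,r5:0
c11: stall | r0:4,r1:Mul2,r2:-36,r3:4,r4:8,r5:0
c12: stall | r0:4,r1:Mul2,r2:-36,r3:4,r4:8,r5:0
c13: CDB Mul2=-288; issue MUL r5<-Mul2 | r0:4,r1:-288,r2:-36,r3:4,r4:8,r5:Mul2
c14: CDB Mul1=0; issue MUL r5<-Mul1 | r0:4,r1:-288,r2:-36,r3:4,r4:8,r5:Mul1
c15: issue SUB r4<-Add1 | r0:4,r1:-288,r2:-36,r3:4,r4:Add1,r5:Mul1
c16: - | r0:4,r1:-288,r2:-36,r3:4,r4:Add1,r5:Mul1
c17: CDB Add1=292 | r0:4,r1:-288,r2:-36,r3:4,r4:292,r5:Mul1
c18: CDB Mul2=1296 | r0:4,r1:-288,r2:-36,r3:4,r4:292,r5:Mul1
c19: - | r0:4,r1:-288,r2:-36,r3:4,r4:292,r5:Mul1
c20: - | r0:4,r1:-288,r2:-36,r3:4,r4:292,r5:Mul1
c21: - | r0:4,r1:-288,r2:-36,r3:4,r4:292,r5:Mul1
c22: - | r0:4,r1:-288,r2:-36,r3:4,r4:292,r5:Mul1
c23: CDB Mul1=5184 | r0:4,r1:-288,r2:-36,r3:4,r4:292,r5:5184

STATUS = VALUE 5184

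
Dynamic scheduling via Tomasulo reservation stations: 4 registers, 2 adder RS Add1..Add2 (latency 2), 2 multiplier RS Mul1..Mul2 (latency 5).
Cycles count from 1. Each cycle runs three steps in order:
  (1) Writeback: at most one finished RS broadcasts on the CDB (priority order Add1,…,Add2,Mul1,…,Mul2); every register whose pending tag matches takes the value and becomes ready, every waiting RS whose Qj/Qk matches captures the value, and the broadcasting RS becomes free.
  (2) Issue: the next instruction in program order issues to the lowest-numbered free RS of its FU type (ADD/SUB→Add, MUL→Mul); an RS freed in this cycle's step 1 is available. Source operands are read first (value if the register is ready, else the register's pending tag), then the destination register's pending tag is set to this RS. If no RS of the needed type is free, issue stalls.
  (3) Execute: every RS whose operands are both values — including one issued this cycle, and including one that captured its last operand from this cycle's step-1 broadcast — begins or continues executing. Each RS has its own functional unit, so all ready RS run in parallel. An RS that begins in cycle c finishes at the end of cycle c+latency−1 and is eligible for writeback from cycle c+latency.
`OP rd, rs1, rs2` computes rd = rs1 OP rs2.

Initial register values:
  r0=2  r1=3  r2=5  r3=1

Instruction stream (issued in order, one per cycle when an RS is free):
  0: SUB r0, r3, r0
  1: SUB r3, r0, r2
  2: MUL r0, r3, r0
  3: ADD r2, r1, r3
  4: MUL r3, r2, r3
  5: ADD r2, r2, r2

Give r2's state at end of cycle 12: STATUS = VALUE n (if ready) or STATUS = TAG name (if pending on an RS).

cycle 1: issue SUB r0<-Add1 // r0:Add1,r1:3,r2:5,r3:1
cycle 2: issue SUB r3<-Add2 // r0:Add1,r1:3,r2:5,r3:Add2
cycle 3: CDB Add1=-1; issue MUL r0<-Mul1 // r0:Mul1,r1:3,r2:5,r3:Add2
cycle 4: issue ADD r2<-Add1 // r0:Mul1,r1:3,r2:Add1,r3:Add2
cycle 5: CDB Add2=-6; issue MUL r3<-Mul2 // r0:Mul1,r1:3,r2:Add1,r3:Mul2
cycle 6: issue ADD r2<-Add2 // r0:Mul1,r1:3,r2:Add2,r3:Mul2
cycle 7: CDB Add1=-3 // r0:Mul1,r1:3,r2:Add2,r3:Mul2
cycle 8: - // r0:Mul1,r1:3,r2:Add2,r3:Mul2
cycle 9: CDB Add2=-6 // r0:Mul1,r1:3,r2:-6,r3:Mul2
cycle 10: CDB Mul1=6 // r0:6,r1:3,r2:-6,r3:Mul2
cycle 11: - // r0:6,r1:3,r2:-6,r3:Mul2
cycle 12: CDB Mul2=18 // r0:6,r1:3,r2:-6,r3:18

STATUS = VALUE -6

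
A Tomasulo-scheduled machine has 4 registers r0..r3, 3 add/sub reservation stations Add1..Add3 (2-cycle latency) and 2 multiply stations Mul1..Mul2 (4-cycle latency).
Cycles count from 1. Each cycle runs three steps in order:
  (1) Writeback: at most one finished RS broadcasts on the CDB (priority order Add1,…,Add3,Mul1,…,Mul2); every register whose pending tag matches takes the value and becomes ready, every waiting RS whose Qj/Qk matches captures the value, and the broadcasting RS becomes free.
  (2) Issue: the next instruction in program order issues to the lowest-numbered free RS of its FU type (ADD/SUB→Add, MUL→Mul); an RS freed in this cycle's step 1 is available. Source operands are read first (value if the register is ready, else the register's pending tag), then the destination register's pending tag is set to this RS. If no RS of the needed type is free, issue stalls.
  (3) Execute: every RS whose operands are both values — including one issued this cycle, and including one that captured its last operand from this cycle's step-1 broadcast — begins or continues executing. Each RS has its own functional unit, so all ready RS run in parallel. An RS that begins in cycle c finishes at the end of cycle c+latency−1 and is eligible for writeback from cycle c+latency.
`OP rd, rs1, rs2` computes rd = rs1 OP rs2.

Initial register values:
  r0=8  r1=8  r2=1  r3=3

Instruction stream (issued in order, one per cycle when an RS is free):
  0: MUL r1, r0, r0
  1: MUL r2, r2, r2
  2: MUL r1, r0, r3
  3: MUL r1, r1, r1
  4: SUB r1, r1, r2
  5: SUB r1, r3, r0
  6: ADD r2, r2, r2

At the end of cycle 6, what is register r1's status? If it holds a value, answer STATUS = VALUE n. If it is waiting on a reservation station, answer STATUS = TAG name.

cycle 1: issue MUL r1<-Mul1 // r0:8,r1:Mul1,r2:1,r3:3
cycle 2: issue MUL r2<-Mul2 // r0:8,r1:Mul1,r2:Mul2,r3:3
cycle 3: stall // r0:8,r1:Mul1,r2:Mul2,r3:3
cycle 4: stall // r0:8,r1:Mul1,r2:Mul2,r3:3
cycle 5: CDB Mul1=64; issue MUL r1<-Mul1 // r0:8,r1:Mul1,r2:Mul2,r3:3
cycle 6: CDB Mul2=1; issue MUL r1<-Mul2 // r0:8,r1:Mul2,r2:1,r3:3

STATUS = TAG Mul2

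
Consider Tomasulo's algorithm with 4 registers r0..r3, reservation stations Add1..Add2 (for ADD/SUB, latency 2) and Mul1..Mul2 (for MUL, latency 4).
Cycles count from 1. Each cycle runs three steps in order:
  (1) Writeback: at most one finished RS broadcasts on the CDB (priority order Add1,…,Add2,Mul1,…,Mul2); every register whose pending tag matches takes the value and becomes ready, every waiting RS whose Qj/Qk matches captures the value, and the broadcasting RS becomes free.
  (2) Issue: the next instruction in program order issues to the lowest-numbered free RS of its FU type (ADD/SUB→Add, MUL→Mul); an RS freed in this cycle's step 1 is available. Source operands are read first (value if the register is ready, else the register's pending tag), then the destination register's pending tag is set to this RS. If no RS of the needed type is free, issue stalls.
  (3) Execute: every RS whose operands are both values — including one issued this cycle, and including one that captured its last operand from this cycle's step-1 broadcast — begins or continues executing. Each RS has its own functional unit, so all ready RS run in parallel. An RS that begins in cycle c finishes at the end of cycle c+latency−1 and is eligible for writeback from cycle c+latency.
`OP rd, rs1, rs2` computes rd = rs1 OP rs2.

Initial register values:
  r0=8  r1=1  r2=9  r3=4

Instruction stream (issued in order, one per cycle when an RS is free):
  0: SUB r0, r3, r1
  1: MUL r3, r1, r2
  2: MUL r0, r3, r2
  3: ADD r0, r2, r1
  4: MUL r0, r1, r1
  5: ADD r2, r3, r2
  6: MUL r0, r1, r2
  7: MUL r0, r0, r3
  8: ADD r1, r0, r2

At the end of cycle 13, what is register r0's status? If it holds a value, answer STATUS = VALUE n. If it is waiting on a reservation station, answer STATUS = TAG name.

cycle 1: issue SUB r0<-Add1 // r0:Add1,r1:1,r2:9,r3:4
cycle 2: issue MUL r3<-Mul1 // r0:Add1,r1:1,r2:9,r3:Mul1
cycle 3: CDB Add1=3; issue MUL r0<-Mul2 // r0:Mul2,r1:1,r2:9,r3:Mul1
cycle 4: issue ADD r0<-Add1 // r0:Add1,r1:1,r2:9,r3:Mul1
cycle 5: stall // r0:Add1,r1:1,r2:9,r3:Mul1
cycle 6: CDB Add1=10; stall // r0:10,r1:1,r2:9,r3:Mul1
cycle 7: CDB Mul1=9; issue MUL r0<-Mul1 // r0:Mul1,r1:1,r2:9,r3:9
cycle 8: issue ADD r2<-Add1 // r0:Mul1,r1:1,r2:Add1,r3:9
cycle 9: stall // r0:Mul1,r1:1,r2:Add1,r3:9
cycle 10: CDB Add1=18; stall // r0:Mul1,r1:1,r2:18,r3:9
cycle 11: CDB Mul1=1; issue MUL r0<-Mul1 // r0:Mul1,r1:1,r2:18,r3:9
cycle 12: CDB Mul2=81; issue MUL r0<-Mul2 // r0:Mul2,r1:1,r2:18,r3:9
cycle 13: issue ADD r1<-Add1 // r0:Mul2,r1:Add1,r2:18,r3:9

STATUS = TAG Mul2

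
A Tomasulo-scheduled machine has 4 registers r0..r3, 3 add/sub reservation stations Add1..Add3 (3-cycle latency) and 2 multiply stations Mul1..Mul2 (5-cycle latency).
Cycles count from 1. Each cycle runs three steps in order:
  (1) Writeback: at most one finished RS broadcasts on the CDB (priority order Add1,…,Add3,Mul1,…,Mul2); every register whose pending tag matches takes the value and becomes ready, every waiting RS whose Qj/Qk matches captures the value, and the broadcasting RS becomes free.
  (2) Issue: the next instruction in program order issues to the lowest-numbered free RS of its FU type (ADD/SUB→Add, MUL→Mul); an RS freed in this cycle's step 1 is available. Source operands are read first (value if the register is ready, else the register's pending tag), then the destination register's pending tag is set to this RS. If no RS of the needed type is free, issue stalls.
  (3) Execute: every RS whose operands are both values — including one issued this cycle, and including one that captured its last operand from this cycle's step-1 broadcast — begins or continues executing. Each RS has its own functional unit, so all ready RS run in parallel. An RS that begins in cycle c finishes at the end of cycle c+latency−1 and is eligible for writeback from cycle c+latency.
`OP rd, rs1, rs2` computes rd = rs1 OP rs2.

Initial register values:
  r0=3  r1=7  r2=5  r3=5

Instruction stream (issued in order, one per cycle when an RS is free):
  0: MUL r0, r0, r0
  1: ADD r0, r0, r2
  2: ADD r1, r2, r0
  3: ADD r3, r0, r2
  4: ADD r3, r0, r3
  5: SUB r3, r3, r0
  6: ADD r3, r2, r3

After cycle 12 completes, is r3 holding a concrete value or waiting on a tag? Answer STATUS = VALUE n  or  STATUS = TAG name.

STATUS = TAG Add2

  c1: issue MUL r0<-Mul1  regs: r0:Mul1,r1:7,r2:5,r3:5
  c2: issue ADD r0<-Add1  regs: r0:Add1,r1:7,r2:5,r3:5
  c3: issue ADD r1<-Add2  regs: r0:Add1,r1:Add2,r2:5,r3:5
  c4: issue ADD r3<-Add3  regs: r0:Add1,r1:Add2,r2:5,r3:Add3
  c5: stall  regs: r0:Add1,r1:Add2,r2:5,r3:Add3
  c6: CDB Mul1=9; stall  regs: r0:Add1,r1:Add2,r2:5,r3:Add3
  c7: stall  regs: r0:Add1,r1:Add2,r2:5,r3:Add3
  c8: stall  regs: r0:Add1,r1:Add2,r2:5,r3:Add3
  c9: CDB Add1=14; issue ADD r3<-Add1  regs: r0:14,r1:Add2,r2:5,r3:Add1
  c10: stall  regs: r0:14,r1:Add2,r2:5,r3:Add1
  c11: stall  regs: r0:14,r1:Add2,r2:5,r3:Add1
  c12: CDB Add2=19; issue SUB r3<-Add2  regs: r0:14,r1:19,r2:5,r3:Add2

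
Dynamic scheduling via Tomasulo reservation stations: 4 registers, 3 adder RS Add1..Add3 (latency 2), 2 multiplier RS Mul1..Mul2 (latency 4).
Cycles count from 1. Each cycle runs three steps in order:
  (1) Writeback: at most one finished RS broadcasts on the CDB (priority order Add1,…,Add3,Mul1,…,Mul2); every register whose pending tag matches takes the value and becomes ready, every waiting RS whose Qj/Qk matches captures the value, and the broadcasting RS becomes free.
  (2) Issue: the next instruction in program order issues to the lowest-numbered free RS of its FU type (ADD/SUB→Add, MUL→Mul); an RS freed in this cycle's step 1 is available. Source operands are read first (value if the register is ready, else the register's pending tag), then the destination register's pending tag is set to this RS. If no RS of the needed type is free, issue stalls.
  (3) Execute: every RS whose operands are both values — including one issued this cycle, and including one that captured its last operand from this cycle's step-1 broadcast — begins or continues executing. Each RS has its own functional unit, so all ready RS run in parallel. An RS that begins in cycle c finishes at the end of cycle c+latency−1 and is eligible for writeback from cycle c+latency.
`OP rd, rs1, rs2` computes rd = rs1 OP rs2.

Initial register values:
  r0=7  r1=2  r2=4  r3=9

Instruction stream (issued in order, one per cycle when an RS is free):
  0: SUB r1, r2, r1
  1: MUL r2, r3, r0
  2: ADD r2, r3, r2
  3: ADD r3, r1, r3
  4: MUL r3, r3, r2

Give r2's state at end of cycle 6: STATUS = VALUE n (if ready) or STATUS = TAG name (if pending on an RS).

STATUS = TAG Add1

  c1: issue SUB r1<-Add1  regs: r0:7,r1:Add1,r2:4,r3:9
  c2: issue MUL r2<-Mul1  regs: r0:7,r1:Add1,r2:Mul1,r3:9
  c3: CDB Add1=2; issue ADD r2<-Add1  regs: r0:7,r1:2,r2:Add1,r3:9
  c4: issue ADD r3<-Add2  regs: r0:7,r1:2,r2:Add1,r3:Add2
  c5: issue MUL r3<-Mul2  regs: r0:7,r1:2,r2:Add1,r3:Mul2
  c6: CDB Add2=11  regs: r0:7,r1:2,r2:Add1,r3:Mul2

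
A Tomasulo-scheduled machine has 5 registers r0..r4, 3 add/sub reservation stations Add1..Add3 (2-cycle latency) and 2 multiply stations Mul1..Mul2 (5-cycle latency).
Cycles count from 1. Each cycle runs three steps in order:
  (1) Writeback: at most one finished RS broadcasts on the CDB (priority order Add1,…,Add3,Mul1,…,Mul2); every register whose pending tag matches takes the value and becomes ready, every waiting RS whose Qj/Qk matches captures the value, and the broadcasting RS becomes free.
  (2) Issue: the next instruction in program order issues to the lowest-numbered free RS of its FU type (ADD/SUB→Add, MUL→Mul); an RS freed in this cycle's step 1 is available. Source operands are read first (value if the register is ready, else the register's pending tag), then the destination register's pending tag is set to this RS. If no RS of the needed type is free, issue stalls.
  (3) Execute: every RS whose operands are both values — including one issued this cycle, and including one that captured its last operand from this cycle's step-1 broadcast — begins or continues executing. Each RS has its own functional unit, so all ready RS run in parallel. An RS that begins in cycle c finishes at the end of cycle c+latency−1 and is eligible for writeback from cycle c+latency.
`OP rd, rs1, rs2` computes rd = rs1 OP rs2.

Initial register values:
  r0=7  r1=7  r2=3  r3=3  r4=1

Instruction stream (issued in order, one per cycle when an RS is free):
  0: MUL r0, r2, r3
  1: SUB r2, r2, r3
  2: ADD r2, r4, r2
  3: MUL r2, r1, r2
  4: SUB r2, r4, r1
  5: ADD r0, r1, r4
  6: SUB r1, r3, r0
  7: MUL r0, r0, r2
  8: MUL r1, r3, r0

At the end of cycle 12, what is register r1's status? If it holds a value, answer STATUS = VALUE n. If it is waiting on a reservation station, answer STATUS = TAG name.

STATUS = TAG Mul2

  c1: issue MUL r0<-Mul1  regs: r0:Mul1,r1:7,r2:3,r3:3,r4:1
  c2: issue SUB r2<-Add1  regs: r0:Mul1,r1:7,r2:Add1,r3:3,r4:1
  c3: issue ADD r2<-Add2  regs: r0:Mul1,r1:7,r2:Add2,r3:3,r4:1
  c4: CDB Add1=0; issue MUL r2<-Mul2  regs: r0:Mul1,r1:7,r2:Mul2,r3:3,r4:1
  c5: issue SUB r2<-Add1  regs: r0:Mul1,r1:7,r2:Add1,r3:3,r4:1
  c6: CDB Add2=1; issue ADD r0<-Add2  regs: r0:Add2,r1:7,r2:Add1,r3:3,r4:1
  c7: CDB Add1=-6; issue SUB r1<-Add1  regs: r0:Add2,r1:Add1,r2:-6,r3:3,r4:1
  c8: CDB Add2=8; stall  regs: r0:8,r1:Add1,r2:-6,r3:3,r4:1
  c9: CDB Mul1=9; issue MUL r0<-Mul1  regs: r0:Mul1,r1:Add1,r2:-6,r3:3,r4:1
  c10: CDB Add1=-5; stall  regs: r0:Mul1,r1:-5,r2:-6,r3:3,r4:1
  c11: CDB Mul2=7; issue MUL r1<-Mul2  regs: r0:Mul1,r1:Mul2,r2:-6,r3:3,r4:1
  c12: -  regs: r0:Mul1,r1:Mul2,r2:-6,r3:3,r4:1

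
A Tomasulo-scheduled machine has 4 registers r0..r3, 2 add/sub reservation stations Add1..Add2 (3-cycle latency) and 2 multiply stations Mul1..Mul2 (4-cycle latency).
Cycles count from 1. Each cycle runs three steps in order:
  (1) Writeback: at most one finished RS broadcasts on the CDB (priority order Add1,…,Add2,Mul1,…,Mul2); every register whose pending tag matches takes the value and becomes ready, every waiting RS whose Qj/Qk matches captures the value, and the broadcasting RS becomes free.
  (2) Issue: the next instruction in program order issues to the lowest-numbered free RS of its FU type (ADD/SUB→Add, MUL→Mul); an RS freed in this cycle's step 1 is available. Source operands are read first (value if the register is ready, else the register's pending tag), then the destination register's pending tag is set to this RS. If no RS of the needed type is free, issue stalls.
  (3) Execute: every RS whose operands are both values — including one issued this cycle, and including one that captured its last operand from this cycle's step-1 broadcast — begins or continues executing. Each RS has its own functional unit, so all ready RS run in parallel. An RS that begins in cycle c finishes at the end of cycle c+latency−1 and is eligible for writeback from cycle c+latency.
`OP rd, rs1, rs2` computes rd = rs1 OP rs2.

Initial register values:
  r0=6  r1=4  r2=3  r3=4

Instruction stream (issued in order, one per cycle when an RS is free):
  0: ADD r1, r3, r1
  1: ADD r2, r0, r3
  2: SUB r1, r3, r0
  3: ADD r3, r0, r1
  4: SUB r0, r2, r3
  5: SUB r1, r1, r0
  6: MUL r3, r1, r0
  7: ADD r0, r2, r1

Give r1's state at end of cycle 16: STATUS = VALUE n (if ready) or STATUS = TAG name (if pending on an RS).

  c1: issue ADD r1<-Add1  regs: r0:6,r1:Add1,r2:3,r3:4
  c2: issue ADD r2<-Add2  regs: r0:6,r1:Add1,r2:Add2,r3:4
  c3: stall  regs: r0:6,r1:Add1,r2:Add2,r3:4
  c4: CDB Add1=8; issue SUB r1<-Add1  regs: r0:6,r1:Add1,r2:Add2,r3:4
  c5: CDB Add2=10; issue ADD r3<-Add2  regs: r0:6,r1:Add1,r2:10,r3:Add2
  c6: stall  regs: r0:6,r1:Add1,r2:10,r3:Add2
  c7: CDB Add1=-2; issue SUB r0<-Add1  regs: r0:Add1,r1:-2,r2:10,r3:Add2
  c8: stall  regs: r0:Add1,r1:-2,r2:10,r3:Add2
  c9: stall  regs: r0:Add1,r1:-2,r2:10,r3:Add2
  c10: CDB Add2=4; issue SUB r1<-Add2  regs: r0:Add1,r1:Add2,r2:10,r3:4
  c11: issue MUL r3<-Mul1  regs: r0:Add1,r1:Add2,r2:10,r3:Mul1
  c12: stall  regs: r0:Add1,r1:Add2,r2:10,r3:Mul1
  c13: CDB Add1=6; issue ADD r0<-Add1  regs: r0:Add1,r1:Add2,r2:10,r3:Mul1
  c14: -  regs: r0:Add1,r1:Add2,r2:10,r3:Mul1
  c15: -  regs: r0:Add1,r1:Add2,r2:10,r3:Mul1
  c16: CDB Add2=-8  regs: r0:Add1,r1:-8,r2:10,r3:Mul1

STATUS = VALUE -8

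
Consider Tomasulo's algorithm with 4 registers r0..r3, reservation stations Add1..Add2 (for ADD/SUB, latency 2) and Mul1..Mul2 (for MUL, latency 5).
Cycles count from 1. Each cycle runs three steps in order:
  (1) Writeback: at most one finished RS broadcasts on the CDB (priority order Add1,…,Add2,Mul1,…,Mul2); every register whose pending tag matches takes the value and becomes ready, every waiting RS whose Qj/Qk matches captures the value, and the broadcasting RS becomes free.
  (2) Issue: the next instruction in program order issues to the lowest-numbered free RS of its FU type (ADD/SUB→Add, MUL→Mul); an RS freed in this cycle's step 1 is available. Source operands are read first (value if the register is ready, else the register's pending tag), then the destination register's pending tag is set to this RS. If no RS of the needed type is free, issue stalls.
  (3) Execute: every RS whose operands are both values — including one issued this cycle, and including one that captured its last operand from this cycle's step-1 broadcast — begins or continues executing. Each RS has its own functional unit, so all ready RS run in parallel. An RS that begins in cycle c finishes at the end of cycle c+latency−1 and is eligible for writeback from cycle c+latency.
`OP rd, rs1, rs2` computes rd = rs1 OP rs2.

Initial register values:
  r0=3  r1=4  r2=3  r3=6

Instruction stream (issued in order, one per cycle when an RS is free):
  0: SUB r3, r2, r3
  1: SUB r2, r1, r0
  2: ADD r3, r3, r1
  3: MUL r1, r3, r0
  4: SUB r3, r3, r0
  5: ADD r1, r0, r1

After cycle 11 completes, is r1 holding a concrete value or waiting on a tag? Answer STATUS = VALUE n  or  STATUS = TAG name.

  c1: issue SUB r3<-Add1  regs: r0:3,r1:4,r2:3,r3:Add1
  c2: issue SUB r2<-Add2  regs: r0:3,r1:4,r2:Add2,r3:Add1
  c3: CDB Add1=-3; issue ADD r3<-Add1  regs: r0:3,r1:4,r2:Add2,r3:Add1
  c4: CDB Add2=1; issue MUL r1<-Mul1  regs: r0:3,r1:Mul1,r2:1,r3:Add1
  c5: CDB Add1=1; issue SUB r3<-Add1  regs: r0:3,r1:Mul1,r2:1,r3:Add1
  c6: issue ADD r1<-Add2  regs: r0:3,r1:Add2,r2:1,r3:Add1
  c7: CDB Add1=-2  regs: r0:3,r1:Add2,r2:1,r3:-2
  c8: -  regs: r0:3,r1:Add2,r2:1,r3:-2
  c9: -  regs: r0:3,r1:Add2,r2:1,r3:-2
  c10: CDB Mul1=3  regs: r0:3,r1:Add2,r2:1,r3:-2
  c11: -  regs: r0:3,r1:Add2,r2:1,r3:-2

STATUS = TAG Add2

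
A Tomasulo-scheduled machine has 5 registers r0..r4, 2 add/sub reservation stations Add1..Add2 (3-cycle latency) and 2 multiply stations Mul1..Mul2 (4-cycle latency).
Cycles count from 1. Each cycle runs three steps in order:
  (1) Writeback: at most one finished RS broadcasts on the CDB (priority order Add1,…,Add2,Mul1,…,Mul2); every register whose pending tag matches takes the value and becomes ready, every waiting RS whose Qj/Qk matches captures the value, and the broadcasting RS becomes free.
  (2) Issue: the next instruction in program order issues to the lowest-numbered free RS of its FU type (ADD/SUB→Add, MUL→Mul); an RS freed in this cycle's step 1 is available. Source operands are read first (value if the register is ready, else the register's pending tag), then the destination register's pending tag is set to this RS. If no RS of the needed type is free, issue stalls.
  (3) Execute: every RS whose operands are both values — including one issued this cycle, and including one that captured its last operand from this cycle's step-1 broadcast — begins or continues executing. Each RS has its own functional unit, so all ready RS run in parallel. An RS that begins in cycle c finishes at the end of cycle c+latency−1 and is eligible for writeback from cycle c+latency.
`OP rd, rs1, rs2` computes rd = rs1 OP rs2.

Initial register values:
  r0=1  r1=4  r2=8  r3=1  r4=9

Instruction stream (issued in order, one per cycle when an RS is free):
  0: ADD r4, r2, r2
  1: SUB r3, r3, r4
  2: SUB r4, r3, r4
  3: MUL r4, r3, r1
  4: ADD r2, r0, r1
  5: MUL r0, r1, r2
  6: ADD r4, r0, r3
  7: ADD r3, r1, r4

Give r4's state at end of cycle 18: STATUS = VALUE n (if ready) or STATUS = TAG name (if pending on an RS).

STATUS = VALUE 5

  c1: issue ADD r4<-Add1  regs: r0:1,r1:4,r2:8,r3:1,r4:Add1
  c2: issue SUB r3<-Add2  regs: r0:1,r1:4,r2:8,r3:Add2,r4:Add1
  c3: stall  regs: r0:1,r1:4,r2:8,r3:Add2,r4:Add1
  c4: CDB Add1=16; issue SUB r4<-Add1  regs: r0:1,r1:4,r2:8,r3:Add2,r4:Add1
  c5: issue MUL r4<-Mul1  regs: r0:1,r1:4,r2:8,r3:Add2,r4:Mul1
  c6: stall  regs: r0:1,r1:4,r2:8,r3:Add2,r4:Mul1
  c7: CDB Add2=-15; issue ADD r2<-Add2  regs: r0:1,r1:4,r2:Add2,r3:-15,r4:Mul1
  c8: issue MUL r0<-Mul2  regs: r0:Mul2,r1:4,r2:Add2,r3:-15,r4:Mul1
  c9: stall  regs: r0:Mul2,r1:4,r2:Add2,r3:-15,r4:Mul1
  c10: CDB Add1=-31; issue ADD r4<-Add1  regs: r0:Mul2,r1:4,r2:Add2,r3:-15,r4:Add1
  c11: CDB Add2=5; issue ADD r3<-Add2  regs: r0:Mul2,r1:4,r2:5,r3:Add2,r4:Add1
  c12: CDB Mul1=-60  regs: r0:Mul2,r1:4,r2:5,r3:Add2,r4:Add1
  c13: -  regs: r0:Mul2,r1:4,r2:5,r3:Add2,r4:Add1
  c14: -  regs: r0:Mul2,r1:4,r2:5,r3:Add2,r4:Add1
  c15: CDB Mul2=20  regs: r0:20,r1:4,r2:5,r3:Add2,r4:Add1
  c16: -  regs: r0:20,r1:4,r2:5,r3:Add2,r4:Add1
  c17: -  regs: r0:20,r1:4,r2:5,r3:Add2,r4:Add1
  c18: CDB Add1=5  regs: r0:20,r1:4,r2:5,r3:Add2,r4:5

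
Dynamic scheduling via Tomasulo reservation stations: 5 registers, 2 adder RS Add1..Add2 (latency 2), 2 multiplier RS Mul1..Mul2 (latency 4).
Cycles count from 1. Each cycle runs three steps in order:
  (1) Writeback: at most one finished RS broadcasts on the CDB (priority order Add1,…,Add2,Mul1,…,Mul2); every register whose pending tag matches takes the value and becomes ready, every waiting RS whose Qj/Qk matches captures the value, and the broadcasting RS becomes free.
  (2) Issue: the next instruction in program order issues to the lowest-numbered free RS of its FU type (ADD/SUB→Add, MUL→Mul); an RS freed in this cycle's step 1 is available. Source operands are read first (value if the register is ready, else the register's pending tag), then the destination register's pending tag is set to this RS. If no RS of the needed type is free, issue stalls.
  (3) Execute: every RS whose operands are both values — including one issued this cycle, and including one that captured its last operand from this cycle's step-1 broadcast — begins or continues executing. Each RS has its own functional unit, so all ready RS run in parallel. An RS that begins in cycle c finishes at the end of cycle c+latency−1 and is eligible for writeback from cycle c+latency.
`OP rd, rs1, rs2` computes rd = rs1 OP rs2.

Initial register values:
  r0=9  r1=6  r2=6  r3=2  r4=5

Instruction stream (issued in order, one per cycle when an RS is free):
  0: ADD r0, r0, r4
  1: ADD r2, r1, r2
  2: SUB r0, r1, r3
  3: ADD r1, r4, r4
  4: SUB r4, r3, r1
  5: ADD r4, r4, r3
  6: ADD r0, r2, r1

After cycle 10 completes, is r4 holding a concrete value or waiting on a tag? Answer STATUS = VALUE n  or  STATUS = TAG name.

c1: issue ADD r0<-Add1 | r0:Add1,r1:6,r2:6,r3:2,r4:5
c2: issue ADD r2<-Add2 | r0:Add1,r1:6,r2:Add2,r3:2,r4:5
c3: CDB Add1=14; issue SUB r0<-Add1 | r0:Add1,r1:6,r2:Add2,r3:2,r4:5
c4: CDB Add2=12; issue ADD r1<-Add2 | r0:Add1,r1:Add2,r2:12,r3:2,r4:5
c5: CDB Add1=4; issue SUB r4<-Add1 | r0:4,r1:Add2,r2:12,r3:2,r4:Add1
c6: CDB Add2=10; issue ADD r4<-Add2 | r0:4,r1:10,r2:12,r3:2,r4:Add2
c7: stall | r0:4,r1:10,r2:12,r3:2,r4:Add2
c8: CDB Add1=-8; issue ADD r0<-Add1 | r0:Add1,r1:10,r2:12,r3:2,r4:Add2
c9: - | r0:Add1,r1:10,r2:12,r3:2,r4:Add2
c10: CDB Add1=22 | r0:22,r1:10,r2:12,r3:2,r4:Add2

STATUS = TAG Add2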